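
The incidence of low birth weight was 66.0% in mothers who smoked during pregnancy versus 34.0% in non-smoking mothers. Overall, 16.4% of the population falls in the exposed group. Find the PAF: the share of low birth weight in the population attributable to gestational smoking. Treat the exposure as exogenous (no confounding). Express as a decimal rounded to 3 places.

p₁ = 0.66, p₀ = 0.34.
Overall risk P(Y=1) = π·p₁ + (1−π)·p₀ = 0.164×0.66 + 0.836×0.34 = 0.39248.
Under exogeneity, PAF = [P(Y=1) − p₀] / P(Y=1).
PAF = (0.39248 − 0.34) / 0.39248 ≈ 0.1337

PAF ≈ 0.134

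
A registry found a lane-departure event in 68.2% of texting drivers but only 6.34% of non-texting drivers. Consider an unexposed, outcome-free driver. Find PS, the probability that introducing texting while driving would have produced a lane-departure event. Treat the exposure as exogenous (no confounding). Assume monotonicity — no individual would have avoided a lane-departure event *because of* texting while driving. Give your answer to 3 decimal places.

PS ≈ 0.660

p₁ = 0.682, p₀ = 0.0634.
Under exogeneity and monotonicity, PS = (p₁ − p₀) / (1 − p₀).
PS = (0.682 − 0.0634) / (1 − 0.0634) = 0.6186 / 0.9366 ≈ 0.6605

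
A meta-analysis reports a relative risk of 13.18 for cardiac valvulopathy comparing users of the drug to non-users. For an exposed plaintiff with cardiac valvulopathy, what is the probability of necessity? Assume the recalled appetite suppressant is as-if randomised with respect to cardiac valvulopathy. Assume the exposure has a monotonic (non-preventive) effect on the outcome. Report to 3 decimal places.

PN ≈ 0.924

Under exogeneity and monotonicity, PN = (RR − 1) / RR = 1 − 1/RR.
PN = (13.18 − 1) / 13.18 = 12.18 / 13.18 ≈ 0.9241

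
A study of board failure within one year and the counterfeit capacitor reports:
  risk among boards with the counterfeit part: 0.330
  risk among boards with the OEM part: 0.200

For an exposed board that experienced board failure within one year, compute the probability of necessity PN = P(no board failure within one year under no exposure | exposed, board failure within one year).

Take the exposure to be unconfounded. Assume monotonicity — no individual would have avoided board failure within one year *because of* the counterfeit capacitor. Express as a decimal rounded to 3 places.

Let p₁ = 0.33, p₀ = 0.2.
Under exogeneity and monotonicity, PN = (p₁ − p₀) / p₁.
PN = (0.33 − 0.2) / 0.33 = 0.13 / 0.33 ≈ 0.3939

PN ≈ 0.394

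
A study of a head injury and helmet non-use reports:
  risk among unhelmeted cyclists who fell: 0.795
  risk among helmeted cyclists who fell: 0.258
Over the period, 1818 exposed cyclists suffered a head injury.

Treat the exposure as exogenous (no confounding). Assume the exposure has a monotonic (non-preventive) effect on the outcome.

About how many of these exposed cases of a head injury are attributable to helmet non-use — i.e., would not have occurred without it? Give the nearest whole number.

about 1228 cases

Let p₁ = 0.795, p₀ = 0.258.
PN = (p₁ − p₀)/p₁ = (0.795 − 0.258) / 0.795 ≈ 0.67547.
Attributable cases ≈ PN × (exposed cases) = 0.67547 × 1818 ≈ 1228.01.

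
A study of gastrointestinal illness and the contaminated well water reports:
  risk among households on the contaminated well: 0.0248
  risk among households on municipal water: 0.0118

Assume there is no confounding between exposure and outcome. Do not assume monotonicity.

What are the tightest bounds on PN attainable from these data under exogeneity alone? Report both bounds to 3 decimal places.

0.524 ≤ PN ≤ 1.000

Let p₁ = 0.0248, p₀ = 0.0118.
Under exogeneity alone the bounds on PN are max{0,(p₁−p₀)/p₁} ≤ PN ≤ min{1,(1−p₀)/p₁}.
  lower = (p₁ − p₀)/p₁ = 0.013 / 0.0248 ≈ 0.5242
  upper = min{1, (1 − p₀)/p₁} = 0.9882 / 0.0248 ≈ 39.8468 → capped at 1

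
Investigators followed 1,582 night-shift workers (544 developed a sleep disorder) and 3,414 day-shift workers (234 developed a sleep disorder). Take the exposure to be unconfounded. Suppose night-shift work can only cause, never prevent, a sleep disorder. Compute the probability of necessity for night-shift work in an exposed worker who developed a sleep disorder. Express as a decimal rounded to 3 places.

PN ≈ 0.801

p₁ = P(outcome | exposed) = 544/1582 = 0.34387
p₀ = P(outcome | unexposed) = 234/3414 = 0.068541
Under exogeneity and monotonicity, PN = (p₁ − p₀) / p₁.
PN = (0.34387 − 0.068541) / 0.34387 = 0.27533 / 0.34387 ≈ 0.8007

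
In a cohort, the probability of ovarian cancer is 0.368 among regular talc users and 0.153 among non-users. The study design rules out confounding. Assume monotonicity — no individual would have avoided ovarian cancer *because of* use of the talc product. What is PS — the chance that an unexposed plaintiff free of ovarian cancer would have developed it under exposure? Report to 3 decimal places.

Let p₁ = 0.368, p₀ = 0.153.
Under exogeneity and monotonicity, PS = (p₁ − p₀) / (1 − p₀).
PS = (0.368 − 0.153) / (1 − 0.153) = 0.215 / 0.847 ≈ 0.2538

PS ≈ 0.254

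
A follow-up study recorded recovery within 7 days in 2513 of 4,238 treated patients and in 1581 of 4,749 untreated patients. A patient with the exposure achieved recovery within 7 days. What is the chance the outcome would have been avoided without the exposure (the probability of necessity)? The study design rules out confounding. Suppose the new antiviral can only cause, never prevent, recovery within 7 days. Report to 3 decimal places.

PN ≈ 0.439

p₁ = P(outcome | exposed) = 2513/4238 = 0.59297
p₀ = P(outcome | unexposed) = 1581/4749 = 0.33291
Under exogeneity and monotonicity, PN = (p₁ − p₀) / p₁.
PN = (0.59297 − 0.33291) / 0.59297 = 0.26006 / 0.59297 ≈ 0.4386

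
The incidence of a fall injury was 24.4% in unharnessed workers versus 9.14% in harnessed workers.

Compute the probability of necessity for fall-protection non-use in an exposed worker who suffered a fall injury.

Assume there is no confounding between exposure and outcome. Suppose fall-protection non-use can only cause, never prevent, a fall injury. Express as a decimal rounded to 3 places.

p₁ = 0.244, p₀ = 0.0914.
Under exogeneity and monotonicity, PN = (p₁ − p₀) / p₁.
PN = (0.244 − 0.0914) / 0.244 = 0.1526 / 0.244 ≈ 0.6254

PN ≈ 0.625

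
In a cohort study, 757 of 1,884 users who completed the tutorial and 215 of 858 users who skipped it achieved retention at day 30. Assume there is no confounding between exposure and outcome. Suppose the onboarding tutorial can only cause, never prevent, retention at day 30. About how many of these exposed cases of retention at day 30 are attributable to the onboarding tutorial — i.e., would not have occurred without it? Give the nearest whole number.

about 285 cases

p₁ = P(outcome | exposed) = 757/1884 = 0.4018
p₀ = P(outcome | unexposed) = 215/858 = 0.25058
PN = (p₁ − p₀)/p₁ = (0.4018 − 0.25058) / 0.4018 ≈ 0.37636.
Attributable cases ≈ PN × (exposed cases) = 0.37636 × 757 ≈ 284.90.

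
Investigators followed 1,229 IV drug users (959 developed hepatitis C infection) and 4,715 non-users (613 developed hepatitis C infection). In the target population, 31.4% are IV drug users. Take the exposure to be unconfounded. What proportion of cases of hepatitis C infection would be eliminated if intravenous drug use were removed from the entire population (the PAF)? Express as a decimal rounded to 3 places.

PAF ≈ 0.611

p₁ = P(outcome | exposed) = 959/1229 = 0.78031
p₀ = P(outcome | unexposed) = 613/4715 = 0.13001
Overall risk P(Y=1) = π·p₁ + (1−π)·p₀ = 0.314×0.78031 + 0.686×0.13001 = 0.3342.
Under exogeneity, PAF = [P(Y=1) − p₀] / P(Y=1).
PAF = (0.3342 − 0.13001) / 0.3342 ≈ 0.6110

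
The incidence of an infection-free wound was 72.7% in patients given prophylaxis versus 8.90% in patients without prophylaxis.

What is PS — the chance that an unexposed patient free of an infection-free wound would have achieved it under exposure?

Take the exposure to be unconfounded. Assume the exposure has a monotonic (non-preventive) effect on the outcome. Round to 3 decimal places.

p₁ = 0.727, p₀ = 0.089.
Under exogeneity and monotonicity, PS = (p₁ − p₀) / (1 − p₀).
PS = (0.727 − 0.089) / (1 − 0.089) = 0.638 / 0.911 ≈ 0.7003

PS ≈ 0.700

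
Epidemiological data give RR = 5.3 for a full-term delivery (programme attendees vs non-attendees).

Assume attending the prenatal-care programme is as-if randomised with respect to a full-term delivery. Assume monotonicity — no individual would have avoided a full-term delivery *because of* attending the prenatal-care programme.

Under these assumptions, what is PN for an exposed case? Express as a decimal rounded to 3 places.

Under exogeneity and monotonicity, PN = (RR − 1) / RR = 1 − 1/RR.
PN = (5.3 − 1) / 5.3 = 4.3 / 5.3 ≈ 0.8113

PN ≈ 0.811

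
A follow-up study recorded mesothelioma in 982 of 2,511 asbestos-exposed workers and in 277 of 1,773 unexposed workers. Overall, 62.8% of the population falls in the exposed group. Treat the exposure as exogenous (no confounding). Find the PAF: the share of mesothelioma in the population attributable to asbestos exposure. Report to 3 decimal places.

PAF ≈ 0.486

p₁ = P(outcome | exposed) = 982/2511 = 0.39108
p₀ = P(outcome | unexposed) = 277/1773 = 0.15623
Overall risk P(Y=1) = π·p₁ + (1−π)·p₀ = 0.628×0.39108 + 0.372×0.15623 = 0.30372.
Under exogeneity, PAF = [P(Y=1) − p₀] / P(Y=1).
PAF = (0.30372 − 0.15623) / 0.30372 ≈ 0.4856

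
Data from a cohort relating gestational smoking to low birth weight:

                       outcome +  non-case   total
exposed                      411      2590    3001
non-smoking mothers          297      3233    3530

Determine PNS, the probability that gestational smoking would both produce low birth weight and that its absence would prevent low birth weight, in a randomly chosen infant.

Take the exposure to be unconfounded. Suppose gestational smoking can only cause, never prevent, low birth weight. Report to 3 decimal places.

p₁ = P(outcome | exposed) = 411/3001 = 0.13695
p₀ = P(outcome | unexposed) = 297/3530 = 0.084136
Under exogeneity and monotonicity, PNS = p₁ − p₀.
PNS = 0.13695 − 0.084136 = 0.052818

PNS ≈ 0.053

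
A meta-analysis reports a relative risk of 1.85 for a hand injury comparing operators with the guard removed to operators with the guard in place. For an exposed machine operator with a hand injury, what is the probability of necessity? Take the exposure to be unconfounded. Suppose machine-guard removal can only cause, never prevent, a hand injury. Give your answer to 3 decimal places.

PN ≈ 0.459

Under exogeneity and monotonicity, PN = (RR − 1) / RR = 1 − 1/RR.
PN = (1.85 − 1) / 1.85 = 0.85 / 1.85 ≈ 0.4595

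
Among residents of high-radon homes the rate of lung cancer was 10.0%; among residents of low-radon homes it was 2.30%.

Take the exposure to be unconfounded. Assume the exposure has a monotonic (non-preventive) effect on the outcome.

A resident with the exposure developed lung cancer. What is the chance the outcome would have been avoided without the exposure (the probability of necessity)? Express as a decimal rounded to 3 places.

p₁ = 0.1, p₀ = 0.023.
Under exogeneity and monotonicity, PN = (p₁ − p₀) / p₁.
PN = (0.1 − 0.023) / 0.1 = 0.077 / 0.1 ≈ 0.7700

PN ≈ 0.770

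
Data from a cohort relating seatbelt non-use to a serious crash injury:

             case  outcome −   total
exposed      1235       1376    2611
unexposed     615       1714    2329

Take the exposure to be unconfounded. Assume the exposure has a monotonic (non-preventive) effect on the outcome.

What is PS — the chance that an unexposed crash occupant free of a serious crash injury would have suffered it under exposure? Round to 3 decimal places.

p₁ = P(outcome | exposed) = 1235/2611 = 0.473
p₀ = P(outcome | unexposed) = 615/2329 = 0.26406
Under exogeneity and monotonicity, PS = (p₁ − p₀) / (1 − p₀).
PS = (0.473 − 0.26406) / (1 − 0.26406) = 0.20894 / 0.73594 ≈ 0.2839

PS ≈ 0.284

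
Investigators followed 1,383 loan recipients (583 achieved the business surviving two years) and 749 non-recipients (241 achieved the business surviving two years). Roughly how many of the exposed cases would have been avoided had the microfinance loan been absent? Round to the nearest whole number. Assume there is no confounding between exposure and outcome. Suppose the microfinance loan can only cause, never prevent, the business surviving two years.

p₁ = P(outcome | exposed) = 583/1383 = 0.42155
p₀ = P(outcome | unexposed) = 241/749 = 0.32176
PN = (p₁ − p₀)/p₁ = (0.42155 − 0.32176) / 0.42155 ≈ 0.23671.
Attributable cases ≈ PN × (exposed cases) = 0.23671 × 583 ≈ 138.00.

about 138 cases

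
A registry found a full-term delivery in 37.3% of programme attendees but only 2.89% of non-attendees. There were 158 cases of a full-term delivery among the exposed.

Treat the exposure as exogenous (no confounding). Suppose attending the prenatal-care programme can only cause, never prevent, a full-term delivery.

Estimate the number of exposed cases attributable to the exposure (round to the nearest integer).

about 146 cases

p₁ = 0.373, p₀ = 0.0289.
PN = (p₁ − p₀)/p₁ = (0.373 − 0.0289) / 0.373 ≈ 0.92252.
Attributable cases ≈ PN × (exposed cases) = 0.92252 × 158 ≈ 145.76.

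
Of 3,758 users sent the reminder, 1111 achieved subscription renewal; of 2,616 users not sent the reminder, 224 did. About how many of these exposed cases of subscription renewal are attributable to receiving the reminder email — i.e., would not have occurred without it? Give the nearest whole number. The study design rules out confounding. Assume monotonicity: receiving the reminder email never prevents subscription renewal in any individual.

about 789 cases

p₁ = P(outcome | exposed) = 1111/3758 = 0.29564
p₀ = P(outcome | unexposed) = 224/2616 = 0.085627
PN = (p₁ − p₀)/p₁ = (0.29564 − 0.085627) / 0.29564 ≈ 0.71036.
Attributable cases ≈ PN × (exposed cases) = 0.71036 × 1111 ≈ 789.21.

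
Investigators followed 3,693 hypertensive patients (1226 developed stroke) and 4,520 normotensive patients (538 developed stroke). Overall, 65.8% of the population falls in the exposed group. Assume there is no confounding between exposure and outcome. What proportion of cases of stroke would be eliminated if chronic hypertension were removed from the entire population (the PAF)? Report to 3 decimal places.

PAF ≈ 0.541

p₁ = P(outcome | exposed) = 1226/3693 = 0.33198
p₀ = P(outcome | unexposed) = 538/4520 = 0.11903
Overall risk P(Y=1) = π·p₁ + (1−π)·p₀ = 0.658×0.33198 + 0.342×0.11903 = 0.25915.
Under exogeneity, PAF = [P(Y=1) − p₀] / P(Y=1).
PAF = (0.25915 − 0.11903) / 0.25915 ≈ 0.5407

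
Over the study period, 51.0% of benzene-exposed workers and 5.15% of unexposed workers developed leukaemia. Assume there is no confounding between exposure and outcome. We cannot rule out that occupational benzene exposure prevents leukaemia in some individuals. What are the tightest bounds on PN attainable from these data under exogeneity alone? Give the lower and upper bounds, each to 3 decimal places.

p₁ = 0.51, p₀ = 0.0515.
Under exogeneity alone the bounds on PN are max{0,(p₁−p₀)/p₁} ≤ PN ≤ min{1,(1−p₀)/p₁}.
  lower = (p₁ − p₀)/p₁ = 0.4585 / 0.51 ≈ 0.8990
  upper = min{1, (1 − p₀)/p₁} = 0.9485 / 0.51 ≈ 1.8598 → capped at 1

0.899 ≤ PN ≤ 1.000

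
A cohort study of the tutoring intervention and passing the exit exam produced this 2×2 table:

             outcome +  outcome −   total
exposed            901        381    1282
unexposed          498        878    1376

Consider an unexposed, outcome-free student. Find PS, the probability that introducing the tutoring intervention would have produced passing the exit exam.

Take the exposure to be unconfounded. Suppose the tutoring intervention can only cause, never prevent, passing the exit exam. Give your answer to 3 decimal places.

PS ≈ 0.534

p₁ = P(outcome | exposed) = 901/1282 = 0.70281
p₀ = P(outcome | unexposed) = 498/1376 = 0.36192
Under exogeneity and monotonicity, PS = (p₁ − p₀) / (1 − p₀).
PS = (0.70281 − 0.36192) / (1 − 0.36192) = 0.34089 / 0.63808 ≈ 0.5342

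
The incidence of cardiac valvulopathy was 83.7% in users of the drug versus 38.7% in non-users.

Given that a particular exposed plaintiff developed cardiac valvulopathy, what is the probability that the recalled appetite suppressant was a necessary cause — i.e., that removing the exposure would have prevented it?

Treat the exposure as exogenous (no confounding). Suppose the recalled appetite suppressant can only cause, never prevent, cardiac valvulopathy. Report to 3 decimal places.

PN ≈ 0.538

p₁ = 0.837, p₀ = 0.387.
Under exogeneity and monotonicity, PN = (p₁ − p₀) / p₁.
PN = (0.837 − 0.387) / 0.837 = 0.45 / 0.837 ≈ 0.5376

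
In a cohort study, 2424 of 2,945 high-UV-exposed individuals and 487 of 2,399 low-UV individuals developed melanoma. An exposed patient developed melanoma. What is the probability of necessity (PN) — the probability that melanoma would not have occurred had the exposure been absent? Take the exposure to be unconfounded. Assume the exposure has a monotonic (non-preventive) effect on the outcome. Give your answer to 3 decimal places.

PN ≈ 0.753

p₁ = P(outcome | exposed) = 2424/2945 = 0.82309
p₀ = P(outcome | unexposed) = 487/2399 = 0.203
Under exogeneity and monotonicity, PN = (p₁ − p₀) / p₁.
PN = (0.82309 − 0.203) / 0.82309 = 0.62009 / 0.82309 ≈ 0.7534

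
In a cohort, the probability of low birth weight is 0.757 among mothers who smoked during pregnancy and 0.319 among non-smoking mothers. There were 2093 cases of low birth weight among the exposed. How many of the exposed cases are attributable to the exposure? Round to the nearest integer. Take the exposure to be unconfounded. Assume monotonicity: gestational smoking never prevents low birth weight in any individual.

about 1211 cases

Let p₁ = 0.757, p₀ = 0.319.
PN = (p₁ − p₀)/p₁ = (0.757 − 0.319) / 0.757 ≈ 0.57860.
Attributable cases ≈ PN × (exposed cases) = 0.57860 × 2093 ≈ 1211.01.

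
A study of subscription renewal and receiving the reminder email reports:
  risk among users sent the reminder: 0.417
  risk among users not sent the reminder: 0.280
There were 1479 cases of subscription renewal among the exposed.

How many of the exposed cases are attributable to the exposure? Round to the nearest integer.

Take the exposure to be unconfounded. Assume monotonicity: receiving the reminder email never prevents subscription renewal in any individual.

about 486 cases

Let p₁ = 0.417, p₀ = 0.28.
PN = (p₁ − p₀)/p₁ = (0.417 − 0.28) / 0.417 ≈ 0.32854.
Attributable cases ≈ PN × (exposed cases) = 0.32854 × 1479 ≈ 485.91.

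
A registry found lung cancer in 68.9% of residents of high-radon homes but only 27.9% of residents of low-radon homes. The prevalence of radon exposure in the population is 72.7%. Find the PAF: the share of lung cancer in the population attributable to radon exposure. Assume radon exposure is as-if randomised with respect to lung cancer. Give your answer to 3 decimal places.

PAF ≈ 0.517

p₁ = 0.689, p₀ = 0.279.
Overall risk P(Y=1) = π·p₁ + (1−π)·p₀ = 0.727×0.689 + 0.273×0.279 = 0.57707.
Under exogeneity, PAF = [P(Y=1) − p₀] / P(Y=1).
PAF = (0.57707 − 0.279) / 0.57707 ≈ 0.5165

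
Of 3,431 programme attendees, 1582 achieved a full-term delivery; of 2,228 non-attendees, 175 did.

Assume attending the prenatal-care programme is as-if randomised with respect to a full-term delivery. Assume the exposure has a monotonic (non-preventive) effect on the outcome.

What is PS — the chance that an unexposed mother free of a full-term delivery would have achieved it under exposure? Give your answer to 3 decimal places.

p₁ = P(outcome | exposed) = 1582/3431 = 0.46109
p₀ = P(outcome | unexposed) = 175/2228 = 0.078546
Under exogeneity and monotonicity, PS = (p₁ − p₀) / (1 − p₀).
PS = (0.46109 − 0.078546) / (1 − 0.078546) = 0.38254 / 0.92145 ≈ 0.4152

PS ≈ 0.415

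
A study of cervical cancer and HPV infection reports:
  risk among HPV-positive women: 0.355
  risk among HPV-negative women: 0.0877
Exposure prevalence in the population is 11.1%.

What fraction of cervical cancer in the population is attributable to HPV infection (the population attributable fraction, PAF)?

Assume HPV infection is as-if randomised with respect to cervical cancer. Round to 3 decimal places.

PAF ≈ 0.253

Let p₁ = 0.355, p₀ = 0.0877.
Overall risk P(Y=1) = π·p₁ + (1−π)·p₀ = 0.111×0.355 + 0.889×0.0877 = 0.11737.
Under exogeneity, PAF = [P(Y=1) − p₀] / P(Y=1).
PAF = (0.11737 − 0.0877) / 0.11737 ≈ 0.2528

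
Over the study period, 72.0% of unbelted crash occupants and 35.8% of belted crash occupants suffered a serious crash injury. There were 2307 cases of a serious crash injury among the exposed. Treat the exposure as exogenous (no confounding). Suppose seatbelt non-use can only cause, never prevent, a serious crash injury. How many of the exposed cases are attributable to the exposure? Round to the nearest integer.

about 1160 cases

p₁ = 0.72, p₀ = 0.358.
PN = (p₁ − p₀)/p₁ = (0.72 − 0.358) / 0.72 ≈ 0.50278.
Attributable cases ≈ PN × (exposed cases) = 0.50278 × 2307 ≈ 1159.91.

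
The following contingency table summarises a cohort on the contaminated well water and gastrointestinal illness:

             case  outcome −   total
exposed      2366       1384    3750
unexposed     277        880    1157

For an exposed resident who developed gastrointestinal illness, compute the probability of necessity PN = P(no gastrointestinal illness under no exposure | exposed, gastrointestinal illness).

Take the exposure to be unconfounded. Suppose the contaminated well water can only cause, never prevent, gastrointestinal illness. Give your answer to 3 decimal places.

PN ≈ 0.621

p₁ = P(outcome | exposed) = 2366/3750 = 0.63093
p₀ = P(outcome | unexposed) = 277/1157 = 0.23941
Under exogeneity and monotonicity, PN = (p₁ − p₀) / p₁.
PN = (0.63093 − 0.23941) / 0.63093 = 0.39152 / 0.63093 ≈ 0.6205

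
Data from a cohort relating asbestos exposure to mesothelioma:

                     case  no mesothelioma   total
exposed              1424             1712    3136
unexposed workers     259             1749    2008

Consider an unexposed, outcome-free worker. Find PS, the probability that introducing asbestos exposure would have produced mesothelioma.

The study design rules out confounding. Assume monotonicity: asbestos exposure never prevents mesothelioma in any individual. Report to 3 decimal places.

p₁ = P(outcome | exposed) = 1424/3136 = 0.45408
p₀ = P(outcome | unexposed) = 259/2008 = 0.12898
Under exogeneity and monotonicity, PS = (p₁ − p₀)/(1 − p₀).
PS = (0.45408 − 0.12898) / 0.87102 ≈ 0.3732

PS ≈ 0.373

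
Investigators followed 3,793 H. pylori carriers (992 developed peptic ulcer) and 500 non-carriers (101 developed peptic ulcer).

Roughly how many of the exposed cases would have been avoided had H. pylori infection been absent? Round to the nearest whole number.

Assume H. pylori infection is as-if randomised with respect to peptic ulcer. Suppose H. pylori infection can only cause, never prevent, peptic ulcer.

about 226 cases

p₁ = P(outcome | exposed) = 992/3793 = 0.26153
p₀ = P(outcome | unexposed) = 101/500 = 0.202
PN = (p₁ − p₀)/p₁ = (0.26153 − 0.202) / 0.26153 ≈ 0.22764.
Attributable cases ≈ PN × (exposed cases) = 0.22764 × 992 ≈ 225.81.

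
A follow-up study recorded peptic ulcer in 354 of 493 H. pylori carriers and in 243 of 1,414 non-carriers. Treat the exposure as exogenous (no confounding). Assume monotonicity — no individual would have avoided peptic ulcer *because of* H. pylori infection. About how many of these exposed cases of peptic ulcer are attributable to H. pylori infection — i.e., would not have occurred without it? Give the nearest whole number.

p₁ = P(outcome | exposed) = 354/493 = 0.71805
p₀ = P(outcome | unexposed) = 243/1414 = 0.17185
PN = (p₁ − p₀)/p₁ = (0.71805 − 0.17185) / 0.71805 ≈ 0.76067.
Attributable cases ≈ PN × (exposed cases) = 0.76067 × 354 ≈ 269.28.

about 269 cases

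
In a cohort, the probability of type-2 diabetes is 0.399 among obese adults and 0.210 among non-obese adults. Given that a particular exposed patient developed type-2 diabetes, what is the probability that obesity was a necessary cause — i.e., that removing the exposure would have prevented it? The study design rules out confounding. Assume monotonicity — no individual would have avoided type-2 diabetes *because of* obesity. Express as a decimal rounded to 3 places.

Let p₁ = 0.399, p₀ = 0.21.
Under exogeneity and monotonicity, PN = (p₁ − p₀) / p₁.
PN = (0.399 − 0.21) / 0.399 = 0.189 / 0.399 ≈ 0.4737

PN ≈ 0.474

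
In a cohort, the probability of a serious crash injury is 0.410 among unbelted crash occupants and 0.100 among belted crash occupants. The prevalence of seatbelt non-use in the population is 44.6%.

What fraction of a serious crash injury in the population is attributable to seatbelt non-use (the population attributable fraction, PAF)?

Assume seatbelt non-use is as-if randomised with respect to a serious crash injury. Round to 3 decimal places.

Let p₁ = 0.41, p₀ = 0.1.
Overall risk P(Y=1) = π·p₁ + (1−π)·p₀ = 0.446×0.41 + 0.554×0.1 = 0.23826.
Under exogeneity, PAF = [P(Y=1) − p₀] / P(Y=1).
PAF = (0.23826 − 0.1) / 0.23826 ≈ 0.5803

PAF ≈ 0.580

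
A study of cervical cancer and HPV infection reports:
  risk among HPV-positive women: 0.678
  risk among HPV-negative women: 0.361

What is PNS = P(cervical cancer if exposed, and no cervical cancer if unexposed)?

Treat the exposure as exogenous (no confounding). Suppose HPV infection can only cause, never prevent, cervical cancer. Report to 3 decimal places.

Let p₁ = 0.678, p₀ = 0.361.
Under exogeneity and monotonicity, PNS = p₁ − p₀.
PNS = 0.678 − 0.361 = 0.317

PNS ≈ 0.317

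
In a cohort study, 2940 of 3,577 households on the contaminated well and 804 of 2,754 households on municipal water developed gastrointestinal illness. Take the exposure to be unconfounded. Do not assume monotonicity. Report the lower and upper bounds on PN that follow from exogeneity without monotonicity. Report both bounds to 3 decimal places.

p₁ = P(outcome | exposed) = 2940/3577 = 0.82192
p₀ = P(outcome | unexposed) = 804/2754 = 0.29194
Under exogeneity alone the bounds on PN are max{0,(p₁−p₀)/p₁} ≤ PN ≤ min{1,(1−p₀)/p₁}.
  lower = (p₁ − p₀)/p₁ = 0.52998 / 0.82192 ≈ 0.6448
  upper = min{1, (1 − p₀)/p₁} = 0.70806 / 0.82192 ≈ 0.8615

0.645 ≤ PN ≤ 0.861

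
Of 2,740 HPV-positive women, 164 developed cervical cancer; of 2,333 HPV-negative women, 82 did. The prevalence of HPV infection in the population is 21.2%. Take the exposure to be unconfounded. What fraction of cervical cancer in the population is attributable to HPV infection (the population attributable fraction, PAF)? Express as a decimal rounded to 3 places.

p₁ = P(outcome | exposed) = 164/2740 = 0.059854
p₀ = P(outcome | unexposed) = 82/2333 = 0.035148
Overall risk P(Y=1) = π·p₁ + (1−π)·p₀ = 0.212×0.059854 + 0.788×0.035148 = 0.040386.
Under exogeneity, PAF = [P(Y=1) − p₀] / P(Y=1).
PAF = (0.040386 − 0.035148) / 0.040386 ≈ 0.1297

PAF ≈ 0.130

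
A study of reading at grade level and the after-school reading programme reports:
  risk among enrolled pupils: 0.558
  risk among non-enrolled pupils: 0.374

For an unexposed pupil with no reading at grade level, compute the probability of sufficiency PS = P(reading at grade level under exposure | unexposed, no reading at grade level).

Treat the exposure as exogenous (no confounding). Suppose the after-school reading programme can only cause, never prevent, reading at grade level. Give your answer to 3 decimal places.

Let p₁ = 0.558, p₀ = 0.374.
Under exogeneity and monotonicity, PS = (p₁ − p₀) / (1 − p₀).
PS = (0.558 − 0.374) / (1 − 0.374) = 0.184 / 0.626 ≈ 0.2939

PS ≈ 0.294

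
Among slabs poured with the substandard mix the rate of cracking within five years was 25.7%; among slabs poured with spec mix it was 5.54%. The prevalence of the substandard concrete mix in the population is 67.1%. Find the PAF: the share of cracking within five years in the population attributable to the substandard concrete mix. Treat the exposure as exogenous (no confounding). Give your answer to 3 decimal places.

PAF ≈ 0.709

p₁ = 0.257, p₀ = 0.0554.
Overall risk P(Y=1) = π·p₁ + (1−π)·p₀ = 0.671×0.257 + 0.329×0.0554 = 0.19067.
Under exogeneity, PAF = [P(Y=1) − p₀] / P(Y=1).
PAF = (0.19067 − 0.0554) / 0.19067 ≈ 0.7095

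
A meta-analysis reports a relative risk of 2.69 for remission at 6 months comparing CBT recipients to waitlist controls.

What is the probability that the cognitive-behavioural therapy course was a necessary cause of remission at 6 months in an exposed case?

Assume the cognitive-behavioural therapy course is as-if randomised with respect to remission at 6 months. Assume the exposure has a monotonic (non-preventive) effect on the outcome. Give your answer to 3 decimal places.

PN ≈ 0.628

Under exogeneity and monotonicity, PN = (RR − 1) / RR = 1 − 1/RR.
PN = (2.69 − 1) / 2.69 = 1.69 / 2.69 ≈ 0.6283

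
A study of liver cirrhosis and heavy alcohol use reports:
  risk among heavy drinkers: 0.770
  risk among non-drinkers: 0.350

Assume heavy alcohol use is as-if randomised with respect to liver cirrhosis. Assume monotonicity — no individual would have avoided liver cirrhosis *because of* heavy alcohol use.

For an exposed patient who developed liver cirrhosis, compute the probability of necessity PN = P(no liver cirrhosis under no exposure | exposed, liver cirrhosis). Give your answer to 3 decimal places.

Let p₁ = 0.77, p₀ = 0.35.
Under exogeneity and monotonicity, PN = (p₁ − p₀) / p₁.
PN = (0.77 − 0.35) / 0.77 = 0.42 / 0.77 ≈ 0.5455

PN ≈ 0.545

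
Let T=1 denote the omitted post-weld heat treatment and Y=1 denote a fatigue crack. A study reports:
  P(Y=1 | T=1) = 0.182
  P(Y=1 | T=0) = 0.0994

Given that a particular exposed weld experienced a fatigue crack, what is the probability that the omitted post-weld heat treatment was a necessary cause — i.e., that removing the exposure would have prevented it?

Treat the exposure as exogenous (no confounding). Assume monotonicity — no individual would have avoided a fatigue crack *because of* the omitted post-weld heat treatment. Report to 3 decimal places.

Let p₁ = 0.182, p₀ = 0.0994.
Under exogeneity and monotonicity, PN = (p₁ − p₀) / p₁.
PN = (0.182 − 0.0994) / 0.182 = 0.0826 / 0.182 ≈ 0.4538

PN ≈ 0.454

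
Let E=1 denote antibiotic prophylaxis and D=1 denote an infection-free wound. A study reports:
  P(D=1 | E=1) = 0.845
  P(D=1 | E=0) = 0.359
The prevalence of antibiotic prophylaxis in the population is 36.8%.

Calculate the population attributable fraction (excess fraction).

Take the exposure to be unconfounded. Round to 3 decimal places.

Let p₁ = 0.845, p₀ = 0.359.
Overall risk P(Y=1) = π·p₁ + (1−π)·p₀ = 0.368×0.845 + 0.632×0.359 = 0.53785.
Under exogeneity, PAF = [P(Y=1) − p₀] / P(Y=1).
PAF = (0.53785 − 0.359) / 0.53785 ≈ 0.3325

PAF ≈ 0.333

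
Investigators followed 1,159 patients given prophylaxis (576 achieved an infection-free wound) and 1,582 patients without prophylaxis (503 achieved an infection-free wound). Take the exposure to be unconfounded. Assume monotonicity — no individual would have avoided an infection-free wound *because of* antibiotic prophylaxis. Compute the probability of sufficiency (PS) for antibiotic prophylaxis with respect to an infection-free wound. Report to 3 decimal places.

p₁ = P(outcome | exposed) = 576/1159 = 0.49698
p₀ = P(outcome | unexposed) = 503/1582 = 0.31795
Under exogeneity and monotonicity, PS = (p₁ − p₀) / (1 − p₀).
PS = (0.49698 − 0.31795) / (1 − 0.31795) = 0.17903 / 0.68205 ≈ 0.2625

PS ≈ 0.262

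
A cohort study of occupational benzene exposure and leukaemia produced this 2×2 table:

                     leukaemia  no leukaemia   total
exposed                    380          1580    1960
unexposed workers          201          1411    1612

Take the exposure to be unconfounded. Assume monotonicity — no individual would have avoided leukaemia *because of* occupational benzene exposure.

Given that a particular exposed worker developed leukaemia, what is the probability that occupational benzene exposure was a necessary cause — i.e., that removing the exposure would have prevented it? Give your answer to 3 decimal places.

PN ≈ 0.357

p₁ = P(outcome | exposed) = 380/1960 = 0.19388
p₀ = P(outcome | unexposed) = 201/1612 = 0.12469
Under exogeneity and monotonicity, PN = (p₁ − p₀)/p₁.
PN = (0.19388 − 0.12469) / 0.19388 ≈ 0.3569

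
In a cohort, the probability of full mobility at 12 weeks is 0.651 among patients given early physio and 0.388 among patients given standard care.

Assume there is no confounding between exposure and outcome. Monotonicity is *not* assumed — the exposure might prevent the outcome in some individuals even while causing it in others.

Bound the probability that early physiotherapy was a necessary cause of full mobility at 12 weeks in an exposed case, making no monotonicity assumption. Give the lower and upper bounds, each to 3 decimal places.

Let p₁ = 0.651, p₀ = 0.388.
Under exogeneity alone the bounds on PN are max{0,(p₁−p₀)/p₁} ≤ PN ≤ min{1,(1−p₀)/p₁}.
  lower = (p₁ − p₀)/p₁ = 0.263 / 0.651 ≈ 0.4040
  upper = min{1, (1 − p₀)/p₁} = 0.612 / 0.651 ≈ 0.9401

0.404 ≤ PN ≤ 0.940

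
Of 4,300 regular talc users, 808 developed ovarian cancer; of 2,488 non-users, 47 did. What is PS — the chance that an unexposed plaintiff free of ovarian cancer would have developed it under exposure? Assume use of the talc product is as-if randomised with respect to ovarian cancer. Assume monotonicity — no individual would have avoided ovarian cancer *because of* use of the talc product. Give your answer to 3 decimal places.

p₁ = P(outcome | exposed) = 808/4300 = 0.18791
p₀ = P(outcome | unexposed) = 47/2488 = 0.018891
Under exogeneity and monotonicity, PS = (p₁ − p₀) / (1 − p₀).
PS = (0.18791 − 0.018891) / (1 − 0.018891) = 0.16902 / 0.98111 ≈ 0.1723

PS ≈ 0.172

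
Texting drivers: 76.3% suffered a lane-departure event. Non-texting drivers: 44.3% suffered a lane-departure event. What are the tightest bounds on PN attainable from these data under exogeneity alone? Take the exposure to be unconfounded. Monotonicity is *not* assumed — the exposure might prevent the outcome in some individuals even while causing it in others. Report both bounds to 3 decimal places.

p₁ = 0.763, p₀ = 0.443.
Under exogeneity alone the bounds on PN are max{0,(p₁−p₀)/p₁} ≤ PN ≤ min{1,(1−p₀)/p₁}.
  lower = (p₁ − p₀)/p₁ = 0.32 / 0.763 ≈ 0.4194
  upper = min{1, (1 − p₀)/p₁} = 0.557 / 0.763 ≈ 0.7300

0.419 ≤ PN ≤ 0.730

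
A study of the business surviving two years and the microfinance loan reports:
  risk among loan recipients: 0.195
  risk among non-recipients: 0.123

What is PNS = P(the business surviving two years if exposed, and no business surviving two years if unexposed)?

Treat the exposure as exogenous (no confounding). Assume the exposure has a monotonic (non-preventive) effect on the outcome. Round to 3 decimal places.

Let p₁ = 0.195, p₀ = 0.123.
Under exogeneity and monotonicity, PNS = p₁ − p₀.
PNS = 0.195 − 0.123 = 0.072

PNS ≈ 0.072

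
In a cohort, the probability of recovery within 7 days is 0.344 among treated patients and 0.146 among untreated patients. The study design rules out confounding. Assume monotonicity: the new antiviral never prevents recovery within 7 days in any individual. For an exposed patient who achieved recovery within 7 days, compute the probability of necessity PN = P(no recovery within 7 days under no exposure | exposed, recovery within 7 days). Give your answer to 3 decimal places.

Let p₁ = 0.344, p₀ = 0.146.
Under exogeneity and monotonicity, PN = (p₁ − p₀) / p₁.
PN = (0.344 − 0.146) / 0.344 = 0.198 / 0.344 ≈ 0.5756

PN ≈ 0.576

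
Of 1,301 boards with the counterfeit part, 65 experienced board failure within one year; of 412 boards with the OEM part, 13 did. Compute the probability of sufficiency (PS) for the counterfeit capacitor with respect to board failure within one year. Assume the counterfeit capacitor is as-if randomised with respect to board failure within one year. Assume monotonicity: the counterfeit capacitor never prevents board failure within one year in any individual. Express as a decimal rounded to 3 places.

PS ≈ 0.019

p₁ = P(outcome | exposed) = 65/1301 = 0.049962
p₀ = P(outcome | unexposed) = 13/412 = 0.031553
Under exogeneity and monotonicity, PS = (p₁ − p₀) / (1 − p₀).
PS = (0.049962 − 0.031553) / (1 − 0.031553) = 0.018408 / 0.96845 ≈ 0.0190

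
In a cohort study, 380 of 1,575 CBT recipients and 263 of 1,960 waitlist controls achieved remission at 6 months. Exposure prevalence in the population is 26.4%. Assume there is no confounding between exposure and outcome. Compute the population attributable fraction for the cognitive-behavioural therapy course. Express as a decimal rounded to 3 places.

PAF ≈ 0.174

p₁ = P(outcome | exposed) = 380/1575 = 0.24127
p₀ = P(outcome | unexposed) = 263/1960 = 0.13418
Overall risk P(Y=1) = π·p₁ + (1−π)·p₀ = 0.264×0.24127 + 0.736×0.13418 = 0.16245.
Under exogeneity, PAF = [P(Y=1) − p₀] / P(Y=1).
PAF = (0.16245 − 0.13418) / 0.16245 ≈ 0.1740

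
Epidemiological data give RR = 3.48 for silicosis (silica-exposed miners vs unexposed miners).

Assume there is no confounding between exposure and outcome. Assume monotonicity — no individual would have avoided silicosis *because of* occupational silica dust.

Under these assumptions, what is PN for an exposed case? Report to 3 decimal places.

PN ≈ 0.713

Under exogeneity and monotonicity, PN = (RR − 1) / RR = 1 − 1/RR.
PN = (3.48 − 1) / 3.48 = 2.48 / 3.48 ≈ 0.7126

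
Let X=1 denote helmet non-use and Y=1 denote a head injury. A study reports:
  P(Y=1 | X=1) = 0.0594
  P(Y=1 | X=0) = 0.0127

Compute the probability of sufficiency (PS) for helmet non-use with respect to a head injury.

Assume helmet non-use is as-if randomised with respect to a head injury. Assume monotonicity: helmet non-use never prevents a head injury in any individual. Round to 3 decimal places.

PS ≈ 0.047

Let p₁ = 0.0594, p₀ = 0.0127.
Under exogeneity and monotonicity, PS = (p₁ − p₀) / (1 − p₀).
PS = (0.0594 − 0.0127) / (1 − 0.0127) = 0.0467 / 0.9873 ≈ 0.0473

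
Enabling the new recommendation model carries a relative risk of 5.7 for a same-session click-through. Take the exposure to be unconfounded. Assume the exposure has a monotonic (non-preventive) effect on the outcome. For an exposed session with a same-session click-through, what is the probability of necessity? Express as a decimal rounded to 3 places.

PN ≈ 0.825

Under exogeneity and monotonicity, PN = (RR − 1) / RR = 1 − 1/RR.
PN = (5.7 − 1) / 5.7 = 4.7 / 5.7 ≈ 0.8246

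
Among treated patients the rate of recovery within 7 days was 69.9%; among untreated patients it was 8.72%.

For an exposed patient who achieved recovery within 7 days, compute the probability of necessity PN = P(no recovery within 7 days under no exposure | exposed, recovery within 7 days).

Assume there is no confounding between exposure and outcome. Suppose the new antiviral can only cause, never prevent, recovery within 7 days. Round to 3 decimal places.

p₁ = 0.699, p₀ = 0.0872.
Under exogeneity and monotonicity, PN = (p₁ − p₀) / p₁.
PN = (0.699 − 0.0872) / 0.699 = 0.6118 / 0.699 ≈ 0.8753

PN ≈ 0.875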